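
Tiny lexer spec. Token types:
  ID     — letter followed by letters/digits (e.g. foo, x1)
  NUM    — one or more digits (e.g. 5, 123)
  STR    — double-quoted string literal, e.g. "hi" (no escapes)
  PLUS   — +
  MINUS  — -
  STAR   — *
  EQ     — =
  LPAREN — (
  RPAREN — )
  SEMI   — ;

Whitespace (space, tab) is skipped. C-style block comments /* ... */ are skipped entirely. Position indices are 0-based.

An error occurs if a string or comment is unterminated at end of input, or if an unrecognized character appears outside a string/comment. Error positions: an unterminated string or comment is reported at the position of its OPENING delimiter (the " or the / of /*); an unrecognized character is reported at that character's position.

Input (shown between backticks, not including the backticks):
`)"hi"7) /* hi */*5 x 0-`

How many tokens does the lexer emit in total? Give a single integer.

Answer: 9

Derivation:
pos=0: emit RPAREN ')'
pos=1: enter STRING mode
pos=1: emit STR "hi" (now at pos=5)
pos=5: emit NUM '7' (now at pos=6)
pos=6: emit RPAREN ')'
pos=8: enter COMMENT mode (saw '/*')
exit COMMENT mode (now at pos=16)
pos=16: emit STAR '*'
pos=17: emit NUM '5' (now at pos=18)
pos=19: emit ID 'x' (now at pos=20)
pos=21: emit NUM '0' (now at pos=22)
pos=22: emit MINUS '-'
DONE. 9 tokens: [RPAREN, STR, NUM, RPAREN, STAR, NUM, ID, NUM, MINUS]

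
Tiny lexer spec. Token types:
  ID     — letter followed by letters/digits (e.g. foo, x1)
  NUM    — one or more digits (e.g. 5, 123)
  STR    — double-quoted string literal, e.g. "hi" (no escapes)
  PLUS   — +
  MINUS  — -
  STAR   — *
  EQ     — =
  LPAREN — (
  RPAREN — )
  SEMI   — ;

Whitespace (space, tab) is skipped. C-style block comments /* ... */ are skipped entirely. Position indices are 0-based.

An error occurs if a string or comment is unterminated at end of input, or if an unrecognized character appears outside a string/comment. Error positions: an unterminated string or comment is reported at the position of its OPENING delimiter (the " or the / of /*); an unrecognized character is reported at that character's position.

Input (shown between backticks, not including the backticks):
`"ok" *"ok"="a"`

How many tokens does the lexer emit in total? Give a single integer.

pos=0: enter STRING mode
pos=0: emit STR "ok" (now at pos=4)
pos=5: emit STAR '*'
pos=6: enter STRING mode
pos=6: emit STR "ok" (now at pos=10)
pos=10: emit EQ '='
pos=11: enter STRING mode
pos=11: emit STR "a" (now at pos=14)
DONE. 5 tokens: [STR, STAR, STR, EQ, STR]

Answer: 5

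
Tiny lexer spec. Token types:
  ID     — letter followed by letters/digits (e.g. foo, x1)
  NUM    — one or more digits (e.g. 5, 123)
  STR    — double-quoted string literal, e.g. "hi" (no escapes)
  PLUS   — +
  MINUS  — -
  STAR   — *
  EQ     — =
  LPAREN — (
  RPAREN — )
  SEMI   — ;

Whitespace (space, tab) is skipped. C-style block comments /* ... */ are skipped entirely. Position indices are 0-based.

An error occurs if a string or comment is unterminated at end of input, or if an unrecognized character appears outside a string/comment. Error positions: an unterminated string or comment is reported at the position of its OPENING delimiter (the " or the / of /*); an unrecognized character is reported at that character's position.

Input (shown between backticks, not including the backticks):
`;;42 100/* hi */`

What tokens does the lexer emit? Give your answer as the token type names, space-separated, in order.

pos=0: emit SEMI ';'
pos=1: emit SEMI ';'
pos=2: emit NUM '42' (now at pos=4)
pos=5: emit NUM '100' (now at pos=8)
pos=8: enter COMMENT mode (saw '/*')
exit COMMENT mode (now at pos=16)
DONE. 4 tokens: [SEMI, SEMI, NUM, NUM]

Answer: SEMI SEMI NUM NUM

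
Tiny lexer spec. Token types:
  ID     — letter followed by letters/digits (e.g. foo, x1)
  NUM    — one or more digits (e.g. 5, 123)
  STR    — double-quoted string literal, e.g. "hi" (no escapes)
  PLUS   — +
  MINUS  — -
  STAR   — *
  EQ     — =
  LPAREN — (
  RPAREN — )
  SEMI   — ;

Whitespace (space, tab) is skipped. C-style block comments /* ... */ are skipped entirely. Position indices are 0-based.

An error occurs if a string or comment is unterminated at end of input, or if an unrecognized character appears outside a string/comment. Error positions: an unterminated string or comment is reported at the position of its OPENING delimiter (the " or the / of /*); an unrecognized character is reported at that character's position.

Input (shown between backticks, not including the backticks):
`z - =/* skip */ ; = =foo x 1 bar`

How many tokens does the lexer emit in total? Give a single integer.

pos=0: emit ID 'z' (now at pos=1)
pos=2: emit MINUS '-'
pos=4: emit EQ '='
pos=5: enter COMMENT mode (saw '/*')
exit COMMENT mode (now at pos=15)
pos=16: emit SEMI ';'
pos=18: emit EQ '='
pos=20: emit EQ '='
pos=21: emit ID 'foo' (now at pos=24)
pos=25: emit ID 'x' (now at pos=26)
pos=27: emit NUM '1' (now at pos=28)
pos=29: emit ID 'bar' (now at pos=32)
DONE. 10 tokens: [ID, MINUS, EQ, SEMI, EQ, EQ, ID, ID, NUM, ID]

Answer: 10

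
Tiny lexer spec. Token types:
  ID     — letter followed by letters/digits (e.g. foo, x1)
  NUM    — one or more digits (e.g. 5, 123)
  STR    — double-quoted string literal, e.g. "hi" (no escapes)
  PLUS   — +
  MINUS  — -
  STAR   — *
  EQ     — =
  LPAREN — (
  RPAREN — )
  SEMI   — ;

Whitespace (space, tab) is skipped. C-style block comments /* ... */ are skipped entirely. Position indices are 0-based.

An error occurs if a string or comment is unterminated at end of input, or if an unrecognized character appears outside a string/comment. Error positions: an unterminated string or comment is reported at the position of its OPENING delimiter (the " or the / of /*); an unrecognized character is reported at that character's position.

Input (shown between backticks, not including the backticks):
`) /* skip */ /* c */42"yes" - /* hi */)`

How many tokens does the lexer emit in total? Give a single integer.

Answer: 5

Derivation:
pos=0: emit RPAREN ')'
pos=2: enter COMMENT mode (saw '/*')
exit COMMENT mode (now at pos=12)
pos=13: enter COMMENT mode (saw '/*')
exit COMMENT mode (now at pos=20)
pos=20: emit NUM '42' (now at pos=22)
pos=22: enter STRING mode
pos=22: emit STR "yes" (now at pos=27)
pos=28: emit MINUS '-'
pos=30: enter COMMENT mode (saw '/*')
exit COMMENT mode (now at pos=38)
pos=38: emit RPAREN ')'
DONE. 5 tokens: [RPAREN, NUM, STR, MINUS, RPAREN]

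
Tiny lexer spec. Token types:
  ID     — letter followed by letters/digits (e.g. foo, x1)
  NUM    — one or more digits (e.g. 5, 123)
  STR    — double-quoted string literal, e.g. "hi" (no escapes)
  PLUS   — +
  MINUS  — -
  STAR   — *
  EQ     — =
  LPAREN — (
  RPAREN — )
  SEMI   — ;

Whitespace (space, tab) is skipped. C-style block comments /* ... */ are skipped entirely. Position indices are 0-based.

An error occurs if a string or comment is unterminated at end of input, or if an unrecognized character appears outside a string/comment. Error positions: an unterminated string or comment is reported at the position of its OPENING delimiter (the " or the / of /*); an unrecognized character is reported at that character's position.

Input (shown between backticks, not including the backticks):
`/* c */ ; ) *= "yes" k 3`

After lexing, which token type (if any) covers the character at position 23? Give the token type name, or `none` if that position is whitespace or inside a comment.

pos=0: enter COMMENT mode (saw '/*')
exit COMMENT mode (now at pos=7)
pos=8: emit SEMI ';'
pos=10: emit RPAREN ')'
pos=12: emit STAR '*'
pos=13: emit EQ '='
pos=15: enter STRING mode
pos=15: emit STR "yes" (now at pos=20)
pos=21: emit ID 'k' (now at pos=22)
pos=23: emit NUM '3' (now at pos=24)
DONE. 7 tokens: [SEMI, RPAREN, STAR, EQ, STR, ID, NUM]
Position 23: char is '3' -> NUM

Answer: NUM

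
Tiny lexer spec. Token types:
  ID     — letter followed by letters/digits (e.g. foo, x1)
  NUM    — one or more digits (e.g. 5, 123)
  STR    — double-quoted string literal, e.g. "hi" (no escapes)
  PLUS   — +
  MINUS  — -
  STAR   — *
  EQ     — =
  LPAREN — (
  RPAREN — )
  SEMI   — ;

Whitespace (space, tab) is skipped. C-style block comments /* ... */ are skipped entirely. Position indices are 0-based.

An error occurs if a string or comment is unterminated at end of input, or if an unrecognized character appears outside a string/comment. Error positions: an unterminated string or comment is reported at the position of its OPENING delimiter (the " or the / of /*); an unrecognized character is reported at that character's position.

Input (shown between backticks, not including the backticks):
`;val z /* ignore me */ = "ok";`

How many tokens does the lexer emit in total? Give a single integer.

Answer: 6

Derivation:
pos=0: emit SEMI ';'
pos=1: emit ID 'val' (now at pos=4)
pos=5: emit ID 'z' (now at pos=6)
pos=7: enter COMMENT mode (saw '/*')
exit COMMENT mode (now at pos=22)
pos=23: emit EQ '='
pos=25: enter STRING mode
pos=25: emit STR "ok" (now at pos=29)
pos=29: emit SEMI ';'
DONE. 6 tokens: [SEMI, ID, ID, EQ, STR, SEMI]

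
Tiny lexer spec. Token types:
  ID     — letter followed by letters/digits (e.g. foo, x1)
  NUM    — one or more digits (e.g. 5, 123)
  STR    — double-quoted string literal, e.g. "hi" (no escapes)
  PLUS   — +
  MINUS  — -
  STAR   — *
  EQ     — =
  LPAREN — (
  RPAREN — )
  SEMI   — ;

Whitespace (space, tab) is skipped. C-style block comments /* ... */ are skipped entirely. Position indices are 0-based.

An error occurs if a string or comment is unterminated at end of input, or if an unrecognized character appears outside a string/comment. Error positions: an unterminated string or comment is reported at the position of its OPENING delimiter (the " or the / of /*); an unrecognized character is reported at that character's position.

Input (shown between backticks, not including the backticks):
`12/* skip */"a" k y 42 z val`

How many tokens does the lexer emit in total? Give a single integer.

Answer: 7

Derivation:
pos=0: emit NUM '12' (now at pos=2)
pos=2: enter COMMENT mode (saw '/*')
exit COMMENT mode (now at pos=12)
pos=12: enter STRING mode
pos=12: emit STR "a" (now at pos=15)
pos=16: emit ID 'k' (now at pos=17)
pos=18: emit ID 'y' (now at pos=19)
pos=20: emit NUM '42' (now at pos=22)
pos=23: emit ID 'z' (now at pos=24)
pos=25: emit ID 'val' (now at pos=28)
DONE. 7 tokens: [NUM, STR, ID, ID, NUM, ID, ID]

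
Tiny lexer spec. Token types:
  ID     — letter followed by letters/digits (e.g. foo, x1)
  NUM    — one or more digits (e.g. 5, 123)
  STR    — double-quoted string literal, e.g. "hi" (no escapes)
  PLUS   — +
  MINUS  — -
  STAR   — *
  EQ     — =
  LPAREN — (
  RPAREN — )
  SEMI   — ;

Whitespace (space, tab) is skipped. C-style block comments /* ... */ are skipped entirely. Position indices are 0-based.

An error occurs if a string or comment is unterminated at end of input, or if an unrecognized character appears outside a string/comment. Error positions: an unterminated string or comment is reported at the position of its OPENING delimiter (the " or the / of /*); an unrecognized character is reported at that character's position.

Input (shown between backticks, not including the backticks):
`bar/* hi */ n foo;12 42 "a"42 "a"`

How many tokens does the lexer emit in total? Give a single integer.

pos=0: emit ID 'bar' (now at pos=3)
pos=3: enter COMMENT mode (saw '/*')
exit COMMENT mode (now at pos=11)
pos=12: emit ID 'n' (now at pos=13)
pos=14: emit ID 'foo' (now at pos=17)
pos=17: emit SEMI ';'
pos=18: emit NUM '12' (now at pos=20)
pos=21: emit NUM '42' (now at pos=23)
pos=24: enter STRING mode
pos=24: emit STR "a" (now at pos=27)
pos=27: emit NUM '42' (now at pos=29)
pos=30: enter STRING mode
pos=30: emit STR "a" (now at pos=33)
DONE. 9 tokens: [ID, ID, ID, SEMI, NUM, NUM, STR, NUM, STR]

Answer: 9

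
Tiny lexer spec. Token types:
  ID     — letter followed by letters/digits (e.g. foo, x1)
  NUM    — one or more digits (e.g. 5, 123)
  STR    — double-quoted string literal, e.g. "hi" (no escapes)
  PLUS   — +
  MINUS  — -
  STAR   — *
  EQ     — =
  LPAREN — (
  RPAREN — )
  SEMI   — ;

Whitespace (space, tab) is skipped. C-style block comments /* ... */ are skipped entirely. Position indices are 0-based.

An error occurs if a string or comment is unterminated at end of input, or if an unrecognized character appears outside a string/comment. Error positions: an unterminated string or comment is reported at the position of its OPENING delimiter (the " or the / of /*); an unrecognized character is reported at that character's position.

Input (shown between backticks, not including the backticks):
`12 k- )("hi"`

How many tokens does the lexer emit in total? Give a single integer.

pos=0: emit NUM '12' (now at pos=2)
pos=3: emit ID 'k' (now at pos=4)
pos=4: emit MINUS '-'
pos=6: emit RPAREN ')'
pos=7: emit LPAREN '('
pos=8: enter STRING mode
pos=8: emit STR "hi" (now at pos=12)
DONE. 6 tokens: [NUM, ID, MINUS, RPAREN, LPAREN, STR]

Answer: 6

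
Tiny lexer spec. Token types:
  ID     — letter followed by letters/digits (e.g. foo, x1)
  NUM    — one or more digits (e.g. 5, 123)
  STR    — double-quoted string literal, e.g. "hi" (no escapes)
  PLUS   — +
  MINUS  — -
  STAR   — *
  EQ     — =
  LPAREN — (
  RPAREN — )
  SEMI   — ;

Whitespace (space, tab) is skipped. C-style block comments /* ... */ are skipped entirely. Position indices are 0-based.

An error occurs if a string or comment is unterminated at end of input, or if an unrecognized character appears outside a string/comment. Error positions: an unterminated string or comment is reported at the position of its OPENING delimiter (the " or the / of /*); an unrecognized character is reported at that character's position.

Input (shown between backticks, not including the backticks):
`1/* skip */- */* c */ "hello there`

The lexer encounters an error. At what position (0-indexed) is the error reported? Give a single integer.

pos=0: emit NUM '1' (now at pos=1)
pos=1: enter COMMENT mode (saw '/*')
exit COMMENT mode (now at pos=11)
pos=11: emit MINUS '-'
pos=13: emit STAR '*'
pos=14: enter COMMENT mode (saw '/*')
exit COMMENT mode (now at pos=21)
pos=22: enter STRING mode
pos=22: ERROR — unterminated string

Answer: 22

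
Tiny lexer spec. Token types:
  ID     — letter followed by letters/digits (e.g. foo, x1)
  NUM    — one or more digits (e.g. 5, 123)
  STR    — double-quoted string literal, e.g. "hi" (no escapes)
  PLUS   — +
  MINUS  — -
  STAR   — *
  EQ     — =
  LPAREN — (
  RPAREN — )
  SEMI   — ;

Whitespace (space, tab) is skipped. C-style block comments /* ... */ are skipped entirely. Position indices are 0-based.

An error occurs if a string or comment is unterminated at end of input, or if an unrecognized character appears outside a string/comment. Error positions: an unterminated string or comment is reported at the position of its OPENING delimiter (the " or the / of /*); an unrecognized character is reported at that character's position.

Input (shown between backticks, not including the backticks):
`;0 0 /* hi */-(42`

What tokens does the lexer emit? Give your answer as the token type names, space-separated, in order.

pos=0: emit SEMI ';'
pos=1: emit NUM '0' (now at pos=2)
pos=3: emit NUM '0' (now at pos=4)
pos=5: enter COMMENT mode (saw '/*')
exit COMMENT mode (now at pos=13)
pos=13: emit MINUS '-'
pos=14: emit LPAREN '('
pos=15: emit NUM '42' (now at pos=17)
DONE. 6 tokens: [SEMI, NUM, NUM, MINUS, LPAREN, NUM]

Answer: SEMI NUM NUM MINUS LPAREN NUM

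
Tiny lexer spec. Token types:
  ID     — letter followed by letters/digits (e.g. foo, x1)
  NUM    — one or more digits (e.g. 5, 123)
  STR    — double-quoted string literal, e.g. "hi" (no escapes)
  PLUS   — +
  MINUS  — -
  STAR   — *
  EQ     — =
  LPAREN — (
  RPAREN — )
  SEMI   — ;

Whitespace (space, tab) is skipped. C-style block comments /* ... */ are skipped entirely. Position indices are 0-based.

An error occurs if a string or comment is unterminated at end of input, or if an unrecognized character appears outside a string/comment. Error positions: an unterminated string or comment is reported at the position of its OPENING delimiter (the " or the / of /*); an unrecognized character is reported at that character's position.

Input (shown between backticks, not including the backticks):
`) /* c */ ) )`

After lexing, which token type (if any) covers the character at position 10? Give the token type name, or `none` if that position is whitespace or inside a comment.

Answer: RPAREN

Derivation:
pos=0: emit RPAREN ')'
pos=2: enter COMMENT mode (saw '/*')
exit COMMENT mode (now at pos=9)
pos=10: emit RPAREN ')'
pos=12: emit RPAREN ')'
DONE. 3 tokens: [RPAREN, RPAREN, RPAREN]
Position 10: char is ')' -> RPAREN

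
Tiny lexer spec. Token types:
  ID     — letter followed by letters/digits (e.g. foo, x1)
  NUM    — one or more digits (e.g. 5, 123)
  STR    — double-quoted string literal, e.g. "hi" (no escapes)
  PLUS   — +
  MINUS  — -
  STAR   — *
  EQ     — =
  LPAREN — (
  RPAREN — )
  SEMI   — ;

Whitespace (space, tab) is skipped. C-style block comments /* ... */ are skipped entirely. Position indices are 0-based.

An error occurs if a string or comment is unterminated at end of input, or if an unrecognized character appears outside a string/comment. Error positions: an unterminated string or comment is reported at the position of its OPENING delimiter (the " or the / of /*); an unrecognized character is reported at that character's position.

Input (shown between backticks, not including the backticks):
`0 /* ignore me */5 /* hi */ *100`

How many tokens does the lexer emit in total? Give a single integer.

Answer: 4

Derivation:
pos=0: emit NUM '0' (now at pos=1)
pos=2: enter COMMENT mode (saw '/*')
exit COMMENT mode (now at pos=17)
pos=17: emit NUM '5' (now at pos=18)
pos=19: enter COMMENT mode (saw '/*')
exit COMMENT mode (now at pos=27)
pos=28: emit STAR '*'
pos=29: emit NUM '100' (now at pos=32)
DONE. 4 tokens: [NUM, NUM, STAR, NUM]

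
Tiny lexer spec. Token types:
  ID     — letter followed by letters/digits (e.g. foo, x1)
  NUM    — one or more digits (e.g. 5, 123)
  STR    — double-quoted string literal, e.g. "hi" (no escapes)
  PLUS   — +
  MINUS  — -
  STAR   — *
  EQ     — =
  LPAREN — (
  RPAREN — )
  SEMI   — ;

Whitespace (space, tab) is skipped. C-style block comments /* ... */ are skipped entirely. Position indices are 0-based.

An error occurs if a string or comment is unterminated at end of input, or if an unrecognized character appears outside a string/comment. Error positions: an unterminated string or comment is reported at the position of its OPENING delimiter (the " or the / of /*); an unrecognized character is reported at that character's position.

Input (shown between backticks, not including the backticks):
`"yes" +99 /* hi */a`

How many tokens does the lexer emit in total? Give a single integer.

Answer: 4

Derivation:
pos=0: enter STRING mode
pos=0: emit STR "yes" (now at pos=5)
pos=6: emit PLUS '+'
pos=7: emit NUM '99' (now at pos=9)
pos=10: enter COMMENT mode (saw '/*')
exit COMMENT mode (now at pos=18)
pos=18: emit ID 'a' (now at pos=19)
DONE. 4 tokens: [STR, PLUS, NUM, ID]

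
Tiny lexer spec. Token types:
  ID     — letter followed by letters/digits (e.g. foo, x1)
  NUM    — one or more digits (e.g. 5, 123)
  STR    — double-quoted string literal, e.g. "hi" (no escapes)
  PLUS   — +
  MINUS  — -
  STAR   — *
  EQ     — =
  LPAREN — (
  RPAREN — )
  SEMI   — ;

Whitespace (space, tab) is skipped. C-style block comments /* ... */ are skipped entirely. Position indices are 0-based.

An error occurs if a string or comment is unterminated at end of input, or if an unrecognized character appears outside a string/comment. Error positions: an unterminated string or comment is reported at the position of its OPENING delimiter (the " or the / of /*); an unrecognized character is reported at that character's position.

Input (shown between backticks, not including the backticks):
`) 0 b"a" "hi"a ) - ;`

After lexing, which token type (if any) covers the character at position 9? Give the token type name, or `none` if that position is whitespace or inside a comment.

pos=0: emit RPAREN ')'
pos=2: emit NUM '0' (now at pos=3)
pos=4: emit ID 'b' (now at pos=5)
pos=5: enter STRING mode
pos=5: emit STR "a" (now at pos=8)
pos=9: enter STRING mode
pos=9: emit STR "hi" (now at pos=13)
pos=13: emit ID 'a' (now at pos=14)
pos=15: emit RPAREN ')'
pos=17: emit MINUS '-'
pos=19: emit SEMI ';'
DONE. 9 tokens: [RPAREN, NUM, ID, STR, STR, ID, RPAREN, MINUS, SEMI]
Position 9: char is '"' -> STR

Answer: STR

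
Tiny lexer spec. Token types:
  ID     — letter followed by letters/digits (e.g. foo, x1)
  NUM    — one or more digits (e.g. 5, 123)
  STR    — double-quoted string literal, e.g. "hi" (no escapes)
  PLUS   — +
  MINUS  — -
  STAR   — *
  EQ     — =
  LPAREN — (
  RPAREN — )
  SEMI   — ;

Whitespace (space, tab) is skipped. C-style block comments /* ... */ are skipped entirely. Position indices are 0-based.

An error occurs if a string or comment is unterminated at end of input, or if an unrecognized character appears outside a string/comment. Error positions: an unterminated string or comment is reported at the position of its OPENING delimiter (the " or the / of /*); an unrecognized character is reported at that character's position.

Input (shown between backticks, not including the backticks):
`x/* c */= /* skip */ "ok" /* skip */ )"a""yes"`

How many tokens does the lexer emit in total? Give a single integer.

Answer: 6

Derivation:
pos=0: emit ID 'x' (now at pos=1)
pos=1: enter COMMENT mode (saw '/*')
exit COMMENT mode (now at pos=8)
pos=8: emit EQ '='
pos=10: enter COMMENT mode (saw '/*')
exit COMMENT mode (now at pos=20)
pos=21: enter STRING mode
pos=21: emit STR "ok" (now at pos=25)
pos=26: enter COMMENT mode (saw '/*')
exit COMMENT mode (now at pos=36)
pos=37: emit RPAREN ')'
pos=38: enter STRING mode
pos=38: emit STR "a" (now at pos=41)
pos=41: enter STRING mode
pos=41: emit STR "yes" (now at pos=46)
DONE. 6 tokens: [ID, EQ, STR, RPAREN, STR, STR]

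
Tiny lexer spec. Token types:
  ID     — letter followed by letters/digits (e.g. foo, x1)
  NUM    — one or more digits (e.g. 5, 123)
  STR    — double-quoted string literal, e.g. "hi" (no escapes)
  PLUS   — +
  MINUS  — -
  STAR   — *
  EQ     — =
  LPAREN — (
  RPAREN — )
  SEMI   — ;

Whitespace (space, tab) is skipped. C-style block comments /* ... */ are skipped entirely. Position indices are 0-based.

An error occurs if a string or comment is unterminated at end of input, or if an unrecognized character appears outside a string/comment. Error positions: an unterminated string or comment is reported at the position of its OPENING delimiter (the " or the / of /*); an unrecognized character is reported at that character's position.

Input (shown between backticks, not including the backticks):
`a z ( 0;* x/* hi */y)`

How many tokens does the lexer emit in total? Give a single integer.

pos=0: emit ID 'a' (now at pos=1)
pos=2: emit ID 'z' (now at pos=3)
pos=4: emit LPAREN '('
pos=6: emit NUM '0' (now at pos=7)
pos=7: emit SEMI ';'
pos=8: emit STAR '*'
pos=10: emit ID 'x' (now at pos=11)
pos=11: enter COMMENT mode (saw '/*')
exit COMMENT mode (now at pos=19)
pos=19: emit ID 'y' (now at pos=20)
pos=20: emit RPAREN ')'
DONE. 9 tokens: [ID, ID, LPAREN, NUM, SEMI, STAR, ID, ID, RPAREN]

Answer: 9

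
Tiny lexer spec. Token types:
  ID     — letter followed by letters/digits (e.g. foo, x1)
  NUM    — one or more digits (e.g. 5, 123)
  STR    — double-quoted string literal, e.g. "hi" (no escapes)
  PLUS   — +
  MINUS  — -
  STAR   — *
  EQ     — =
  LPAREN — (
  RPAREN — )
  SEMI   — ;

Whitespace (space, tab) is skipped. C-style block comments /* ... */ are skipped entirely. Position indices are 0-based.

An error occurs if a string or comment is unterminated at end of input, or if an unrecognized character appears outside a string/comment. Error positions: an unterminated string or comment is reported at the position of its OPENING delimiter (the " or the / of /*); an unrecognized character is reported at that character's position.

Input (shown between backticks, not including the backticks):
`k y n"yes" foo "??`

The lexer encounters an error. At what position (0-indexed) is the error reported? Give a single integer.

pos=0: emit ID 'k' (now at pos=1)
pos=2: emit ID 'y' (now at pos=3)
pos=4: emit ID 'n' (now at pos=5)
pos=5: enter STRING mode
pos=5: emit STR "yes" (now at pos=10)
pos=11: emit ID 'foo' (now at pos=14)
pos=15: enter STRING mode
pos=15: ERROR — unterminated string

Answer: 15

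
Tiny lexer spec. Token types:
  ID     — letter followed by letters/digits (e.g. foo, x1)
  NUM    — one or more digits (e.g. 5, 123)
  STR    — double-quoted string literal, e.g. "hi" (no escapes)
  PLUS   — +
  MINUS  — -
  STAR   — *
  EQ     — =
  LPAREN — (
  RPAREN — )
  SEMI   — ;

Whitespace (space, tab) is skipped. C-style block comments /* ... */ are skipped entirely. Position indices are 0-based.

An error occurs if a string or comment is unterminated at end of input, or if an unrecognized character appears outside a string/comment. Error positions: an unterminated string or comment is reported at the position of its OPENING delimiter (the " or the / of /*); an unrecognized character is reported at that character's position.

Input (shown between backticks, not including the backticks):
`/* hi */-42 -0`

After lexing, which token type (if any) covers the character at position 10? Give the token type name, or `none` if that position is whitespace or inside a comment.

Answer: NUM

Derivation:
pos=0: enter COMMENT mode (saw '/*')
exit COMMENT mode (now at pos=8)
pos=8: emit MINUS '-'
pos=9: emit NUM '42' (now at pos=11)
pos=12: emit MINUS '-'
pos=13: emit NUM '0' (now at pos=14)
DONE. 4 tokens: [MINUS, NUM, MINUS, NUM]
Position 10: char is '2' -> NUM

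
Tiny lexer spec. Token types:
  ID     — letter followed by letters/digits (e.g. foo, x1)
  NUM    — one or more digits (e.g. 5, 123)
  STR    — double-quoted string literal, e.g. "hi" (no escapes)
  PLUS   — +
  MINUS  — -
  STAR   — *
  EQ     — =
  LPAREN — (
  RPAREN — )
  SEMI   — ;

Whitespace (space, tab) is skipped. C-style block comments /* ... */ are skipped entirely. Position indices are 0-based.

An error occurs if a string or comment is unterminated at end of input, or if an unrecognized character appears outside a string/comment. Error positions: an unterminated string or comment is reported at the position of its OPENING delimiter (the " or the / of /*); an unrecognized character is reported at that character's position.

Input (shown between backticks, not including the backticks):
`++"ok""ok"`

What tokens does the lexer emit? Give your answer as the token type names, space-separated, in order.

pos=0: emit PLUS '+'
pos=1: emit PLUS '+'
pos=2: enter STRING mode
pos=2: emit STR "ok" (now at pos=6)
pos=6: enter STRING mode
pos=6: emit STR "ok" (now at pos=10)
DONE. 4 tokens: [PLUS, PLUS, STR, STR]

Answer: PLUS PLUS STR STR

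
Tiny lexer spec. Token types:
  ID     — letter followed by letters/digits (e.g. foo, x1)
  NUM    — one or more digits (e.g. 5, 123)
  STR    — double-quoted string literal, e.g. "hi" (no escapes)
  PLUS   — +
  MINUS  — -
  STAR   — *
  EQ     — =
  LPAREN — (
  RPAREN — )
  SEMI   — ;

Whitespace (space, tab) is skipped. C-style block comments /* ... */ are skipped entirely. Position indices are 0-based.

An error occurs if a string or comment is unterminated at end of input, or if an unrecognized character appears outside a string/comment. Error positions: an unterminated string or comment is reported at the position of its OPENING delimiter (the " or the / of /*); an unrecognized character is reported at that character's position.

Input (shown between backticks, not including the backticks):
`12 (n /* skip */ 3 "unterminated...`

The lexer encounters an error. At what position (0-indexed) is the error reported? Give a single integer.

pos=0: emit NUM '12' (now at pos=2)
pos=3: emit LPAREN '('
pos=4: emit ID 'n' (now at pos=5)
pos=6: enter COMMENT mode (saw '/*')
exit COMMENT mode (now at pos=16)
pos=17: emit NUM '3' (now at pos=18)
pos=19: enter STRING mode
pos=19: ERROR — unterminated string

Answer: 19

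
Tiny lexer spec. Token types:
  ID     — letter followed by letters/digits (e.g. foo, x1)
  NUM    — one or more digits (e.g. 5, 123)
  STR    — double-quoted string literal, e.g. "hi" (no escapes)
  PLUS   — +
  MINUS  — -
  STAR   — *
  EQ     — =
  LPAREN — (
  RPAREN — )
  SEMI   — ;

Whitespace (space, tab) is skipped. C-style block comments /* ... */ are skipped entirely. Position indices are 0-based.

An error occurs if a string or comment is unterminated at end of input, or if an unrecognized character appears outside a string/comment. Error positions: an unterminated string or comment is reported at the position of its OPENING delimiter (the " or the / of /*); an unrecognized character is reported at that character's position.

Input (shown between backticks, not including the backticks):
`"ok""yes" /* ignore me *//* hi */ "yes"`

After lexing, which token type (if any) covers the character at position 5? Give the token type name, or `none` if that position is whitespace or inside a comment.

Answer: STR

Derivation:
pos=0: enter STRING mode
pos=0: emit STR "ok" (now at pos=4)
pos=4: enter STRING mode
pos=4: emit STR "yes" (now at pos=9)
pos=10: enter COMMENT mode (saw '/*')
exit COMMENT mode (now at pos=25)
pos=25: enter COMMENT mode (saw '/*')
exit COMMENT mode (now at pos=33)
pos=34: enter STRING mode
pos=34: emit STR "yes" (now at pos=39)
DONE. 3 tokens: [STR, STR, STR]
Position 5: char is 'y' -> STR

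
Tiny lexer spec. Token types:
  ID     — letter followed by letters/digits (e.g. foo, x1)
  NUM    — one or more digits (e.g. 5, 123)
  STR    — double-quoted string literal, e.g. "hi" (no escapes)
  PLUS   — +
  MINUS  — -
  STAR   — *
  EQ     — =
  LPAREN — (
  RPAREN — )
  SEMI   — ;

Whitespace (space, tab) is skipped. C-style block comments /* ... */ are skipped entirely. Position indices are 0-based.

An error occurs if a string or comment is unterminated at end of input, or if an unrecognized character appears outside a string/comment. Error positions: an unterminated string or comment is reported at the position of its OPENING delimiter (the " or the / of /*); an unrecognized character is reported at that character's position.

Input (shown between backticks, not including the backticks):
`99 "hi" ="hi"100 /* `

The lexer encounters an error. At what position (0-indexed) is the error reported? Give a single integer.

Answer: 17

Derivation:
pos=0: emit NUM '99' (now at pos=2)
pos=3: enter STRING mode
pos=3: emit STR "hi" (now at pos=7)
pos=8: emit EQ '='
pos=9: enter STRING mode
pos=9: emit STR "hi" (now at pos=13)
pos=13: emit NUM '100' (now at pos=16)
pos=17: enter COMMENT mode (saw '/*')
pos=17: ERROR — unterminated comment (reached EOF)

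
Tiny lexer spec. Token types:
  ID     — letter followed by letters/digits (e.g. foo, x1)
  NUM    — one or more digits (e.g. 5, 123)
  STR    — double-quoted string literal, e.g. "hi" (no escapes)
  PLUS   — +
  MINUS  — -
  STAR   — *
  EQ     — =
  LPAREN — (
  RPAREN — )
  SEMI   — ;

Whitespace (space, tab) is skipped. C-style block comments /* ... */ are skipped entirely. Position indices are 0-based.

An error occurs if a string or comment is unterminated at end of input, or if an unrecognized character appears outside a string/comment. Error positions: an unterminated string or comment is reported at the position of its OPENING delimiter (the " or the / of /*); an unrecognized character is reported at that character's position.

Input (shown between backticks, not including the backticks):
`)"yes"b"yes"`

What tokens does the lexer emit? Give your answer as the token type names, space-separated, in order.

pos=0: emit RPAREN ')'
pos=1: enter STRING mode
pos=1: emit STR "yes" (now at pos=6)
pos=6: emit ID 'b' (now at pos=7)
pos=7: enter STRING mode
pos=7: emit STR "yes" (now at pos=12)
DONE. 4 tokens: [RPAREN, STR, ID, STR]

Answer: RPAREN STR ID STR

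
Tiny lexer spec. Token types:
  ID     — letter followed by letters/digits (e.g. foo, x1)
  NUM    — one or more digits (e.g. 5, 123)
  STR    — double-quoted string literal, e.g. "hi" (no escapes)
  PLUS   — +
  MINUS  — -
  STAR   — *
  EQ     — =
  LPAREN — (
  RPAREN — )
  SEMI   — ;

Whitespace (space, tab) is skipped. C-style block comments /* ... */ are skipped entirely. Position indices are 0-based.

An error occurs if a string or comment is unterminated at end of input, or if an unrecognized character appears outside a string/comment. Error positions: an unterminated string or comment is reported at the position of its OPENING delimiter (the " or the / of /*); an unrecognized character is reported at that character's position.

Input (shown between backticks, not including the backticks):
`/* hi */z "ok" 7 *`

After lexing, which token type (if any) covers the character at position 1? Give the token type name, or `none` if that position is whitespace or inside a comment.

pos=0: enter COMMENT mode (saw '/*')
exit COMMENT mode (now at pos=8)
pos=8: emit ID 'z' (now at pos=9)
pos=10: enter STRING mode
pos=10: emit STR "ok" (now at pos=14)
pos=15: emit NUM '7' (now at pos=16)
pos=17: emit STAR '*'
DONE. 4 tokens: [ID, STR, NUM, STAR]
Position 1: char is '*' -> none

Answer: none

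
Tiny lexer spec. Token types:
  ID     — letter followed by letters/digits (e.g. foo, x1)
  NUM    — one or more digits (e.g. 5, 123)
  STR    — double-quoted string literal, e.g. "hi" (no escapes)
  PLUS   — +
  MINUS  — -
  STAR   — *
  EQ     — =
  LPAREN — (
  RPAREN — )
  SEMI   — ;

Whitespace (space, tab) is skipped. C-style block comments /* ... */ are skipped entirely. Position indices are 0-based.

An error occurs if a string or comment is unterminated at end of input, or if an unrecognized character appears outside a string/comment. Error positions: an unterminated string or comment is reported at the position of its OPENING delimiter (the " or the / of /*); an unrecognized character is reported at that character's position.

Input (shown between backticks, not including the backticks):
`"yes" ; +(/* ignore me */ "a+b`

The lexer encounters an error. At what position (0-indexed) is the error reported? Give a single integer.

pos=0: enter STRING mode
pos=0: emit STR "yes" (now at pos=5)
pos=6: emit SEMI ';'
pos=8: emit PLUS '+'
pos=9: emit LPAREN '('
pos=10: enter COMMENT mode (saw '/*')
exit COMMENT mode (now at pos=25)
pos=26: enter STRING mode
pos=26: ERROR — unterminated string

Answer: 26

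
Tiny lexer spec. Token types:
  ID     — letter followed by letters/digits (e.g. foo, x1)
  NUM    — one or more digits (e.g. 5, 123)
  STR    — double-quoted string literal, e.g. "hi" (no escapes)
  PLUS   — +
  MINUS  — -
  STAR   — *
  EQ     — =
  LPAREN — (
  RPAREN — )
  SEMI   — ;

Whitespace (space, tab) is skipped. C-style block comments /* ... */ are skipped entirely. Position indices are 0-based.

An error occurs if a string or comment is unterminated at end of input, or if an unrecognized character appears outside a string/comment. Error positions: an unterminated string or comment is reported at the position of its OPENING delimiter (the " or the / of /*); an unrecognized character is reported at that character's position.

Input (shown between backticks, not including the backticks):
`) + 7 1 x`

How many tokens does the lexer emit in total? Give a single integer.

Answer: 5

Derivation:
pos=0: emit RPAREN ')'
pos=2: emit PLUS '+'
pos=4: emit NUM '7' (now at pos=5)
pos=6: emit NUM '1' (now at pos=7)
pos=8: emit ID 'x' (now at pos=9)
DONE. 5 tokens: [RPAREN, PLUS, NUM, NUM, ID]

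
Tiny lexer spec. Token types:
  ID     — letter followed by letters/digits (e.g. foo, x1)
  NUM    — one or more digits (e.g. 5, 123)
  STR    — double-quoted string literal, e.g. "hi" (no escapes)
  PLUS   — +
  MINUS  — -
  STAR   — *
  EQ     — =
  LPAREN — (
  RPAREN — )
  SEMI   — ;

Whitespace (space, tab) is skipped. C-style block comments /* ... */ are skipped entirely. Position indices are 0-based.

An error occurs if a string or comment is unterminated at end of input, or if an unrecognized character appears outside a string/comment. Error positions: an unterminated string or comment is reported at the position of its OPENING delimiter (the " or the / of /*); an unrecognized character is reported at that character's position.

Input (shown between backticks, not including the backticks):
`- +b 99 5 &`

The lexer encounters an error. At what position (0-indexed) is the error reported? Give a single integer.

pos=0: emit MINUS '-'
pos=2: emit PLUS '+'
pos=3: emit ID 'b' (now at pos=4)
pos=5: emit NUM '99' (now at pos=7)
pos=8: emit NUM '5' (now at pos=9)
pos=10: ERROR — unrecognized char '&'

Answer: 10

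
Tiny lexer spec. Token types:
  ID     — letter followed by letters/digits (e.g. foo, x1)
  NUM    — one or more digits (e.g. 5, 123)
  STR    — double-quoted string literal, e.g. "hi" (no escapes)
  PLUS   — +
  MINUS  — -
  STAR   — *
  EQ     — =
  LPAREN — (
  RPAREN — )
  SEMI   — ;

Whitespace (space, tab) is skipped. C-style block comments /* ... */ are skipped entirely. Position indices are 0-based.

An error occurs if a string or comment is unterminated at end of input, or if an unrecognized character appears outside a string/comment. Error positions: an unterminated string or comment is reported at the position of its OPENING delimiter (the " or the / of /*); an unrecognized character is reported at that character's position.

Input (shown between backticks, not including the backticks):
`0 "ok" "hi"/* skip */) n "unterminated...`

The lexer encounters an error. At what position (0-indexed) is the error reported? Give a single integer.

Answer: 25

Derivation:
pos=0: emit NUM '0' (now at pos=1)
pos=2: enter STRING mode
pos=2: emit STR "ok" (now at pos=6)
pos=7: enter STRING mode
pos=7: emit STR "hi" (now at pos=11)
pos=11: enter COMMENT mode (saw '/*')
exit COMMENT mode (now at pos=21)
pos=21: emit RPAREN ')'
pos=23: emit ID 'n' (now at pos=24)
pos=25: enter STRING mode
pos=25: ERROR — unterminated string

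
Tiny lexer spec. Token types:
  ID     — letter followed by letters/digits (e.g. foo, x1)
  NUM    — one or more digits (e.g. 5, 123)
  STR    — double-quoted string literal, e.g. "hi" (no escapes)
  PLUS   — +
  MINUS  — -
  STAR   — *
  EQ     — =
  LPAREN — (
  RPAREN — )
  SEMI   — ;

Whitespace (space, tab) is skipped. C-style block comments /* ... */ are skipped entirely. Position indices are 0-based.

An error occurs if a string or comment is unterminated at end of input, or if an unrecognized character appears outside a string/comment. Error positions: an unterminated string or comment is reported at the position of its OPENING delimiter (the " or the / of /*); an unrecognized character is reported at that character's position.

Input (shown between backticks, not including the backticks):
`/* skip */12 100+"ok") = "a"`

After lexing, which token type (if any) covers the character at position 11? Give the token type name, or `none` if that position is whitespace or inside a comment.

Answer: NUM

Derivation:
pos=0: enter COMMENT mode (saw '/*')
exit COMMENT mode (now at pos=10)
pos=10: emit NUM '12' (now at pos=12)
pos=13: emit NUM '100' (now at pos=16)
pos=16: emit PLUS '+'
pos=17: enter STRING mode
pos=17: emit STR "ok" (now at pos=21)
pos=21: emit RPAREN ')'
pos=23: emit EQ '='
pos=25: enter STRING mode
pos=25: emit STR "a" (now at pos=28)
DONE. 7 tokens: [NUM, NUM, PLUS, STR, RPAREN, EQ, STR]
Position 11: char is '2' -> NUM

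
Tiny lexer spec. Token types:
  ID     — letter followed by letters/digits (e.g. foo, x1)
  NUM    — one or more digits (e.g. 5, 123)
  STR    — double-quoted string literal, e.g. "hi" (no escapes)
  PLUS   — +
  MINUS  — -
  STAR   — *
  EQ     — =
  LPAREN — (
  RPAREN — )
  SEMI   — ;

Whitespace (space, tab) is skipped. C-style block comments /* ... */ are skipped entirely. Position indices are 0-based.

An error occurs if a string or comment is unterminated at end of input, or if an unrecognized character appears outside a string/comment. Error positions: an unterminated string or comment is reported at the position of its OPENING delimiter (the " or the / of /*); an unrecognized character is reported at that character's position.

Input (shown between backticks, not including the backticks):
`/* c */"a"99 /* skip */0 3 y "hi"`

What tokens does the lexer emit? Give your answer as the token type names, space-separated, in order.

Answer: STR NUM NUM NUM ID STR

Derivation:
pos=0: enter COMMENT mode (saw '/*')
exit COMMENT mode (now at pos=7)
pos=7: enter STRING mode
pos=7: emit STR "a" (now at pos=10)
pos=10: emit NUM '99' (now at pos=12)
pos=13: enter COMMENT mode (saw '/*')
exit COMMENT mode (now at pos=23)
pos=23: emit NUM '0' (now at pos=24)
pos=25: emit NUM '3' (now at pos=26)
pos=27: emit ID 'y' (now at pos=28)
pos=29: enter STRING mode
pos=29: emit STR "hi" (now at pos=33)
DONE. 6 tokens: [STR, NUM, NUM, NUM, ID, STR]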